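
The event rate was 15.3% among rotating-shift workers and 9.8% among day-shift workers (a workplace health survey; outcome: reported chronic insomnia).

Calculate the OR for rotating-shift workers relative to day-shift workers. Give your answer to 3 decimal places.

1.663

odds, rotating-shift workers = 0.1530/0.8470 = 0.1806
odds, day-shift workers = 0.0980/0.9020 = 0.1086
OR = 0.1806 / 0.1086 = 1.663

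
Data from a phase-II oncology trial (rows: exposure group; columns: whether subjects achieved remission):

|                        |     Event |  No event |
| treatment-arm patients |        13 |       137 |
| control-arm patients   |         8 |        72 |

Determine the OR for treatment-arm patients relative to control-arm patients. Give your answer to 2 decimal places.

OR = (13 × 72) / (137 × 8) = 936/1096 ≈ 0.85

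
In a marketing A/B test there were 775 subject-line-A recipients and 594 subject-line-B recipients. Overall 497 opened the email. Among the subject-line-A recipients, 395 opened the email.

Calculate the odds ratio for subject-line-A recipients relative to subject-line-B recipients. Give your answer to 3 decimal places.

subject-line-A recipients without the outcome: 775 − 395 = 380
subject-line-B recipients with the outcome: 497 − 395 = 102
subject-line-B recipients without the outcome: 594 − 102 = 492
odds, subject-line-A recipients = 395/380 = 1.0395
odds, subject-line-B recipients = 102/492 = 0.2073
OR = 1.0395 / 0.2073 = 5.014

OR = 5.014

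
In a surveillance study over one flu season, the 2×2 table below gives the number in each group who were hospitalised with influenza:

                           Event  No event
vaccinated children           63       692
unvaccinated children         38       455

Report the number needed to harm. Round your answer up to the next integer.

risk, vaccinated children = 63/755 = 0.083444
risk, unvaccinated children = 38/493 = 0.077079
absolute risk difference = 0.006365
1 / 0.006365 = 157.109 → round up → 158

NNH ≈ 158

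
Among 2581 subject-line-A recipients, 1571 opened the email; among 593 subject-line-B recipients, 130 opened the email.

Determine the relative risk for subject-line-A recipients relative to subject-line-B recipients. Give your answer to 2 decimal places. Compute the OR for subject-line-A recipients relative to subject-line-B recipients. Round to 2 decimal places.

RR = 2.78; OR = 5.54

risk, subject-line-A recipients = 1571/2581 = 0.6087
risk, subject-line-B recipients = 130/593 = 0.2192
RR = 0.6087 / 0.2192 = 2.78
OR = (1571 × 463) / (1010 × 130) = 727373/131300 ≈ 5.54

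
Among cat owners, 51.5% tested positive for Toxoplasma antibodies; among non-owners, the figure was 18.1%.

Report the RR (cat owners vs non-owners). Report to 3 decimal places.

RR = 0.5150 / 0.1810 = 2.845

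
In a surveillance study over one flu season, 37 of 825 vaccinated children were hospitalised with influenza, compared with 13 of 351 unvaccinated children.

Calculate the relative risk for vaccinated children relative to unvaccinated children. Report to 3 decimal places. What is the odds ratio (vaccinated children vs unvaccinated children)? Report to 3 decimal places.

RR = 1.211; OR = 1.221

risk, vaccinated children = 37/825 = 0.04485
risk, unvaccinated children = 13/351 = 0.03704
RR = 0.04485 / 0.03704 = 1.211
odds, vaccinated children = 37/788 = 0.04695
odds, unvaccinated children = 13/338 = 0.03846
OR = 0.04695 / 0.03846 = 1.221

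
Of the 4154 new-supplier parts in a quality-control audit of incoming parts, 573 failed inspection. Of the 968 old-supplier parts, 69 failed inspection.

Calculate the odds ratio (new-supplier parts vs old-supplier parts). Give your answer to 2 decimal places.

2.08

odds, new-supplier parts = 573/3581 = 0.1600
odds, old-supplier parts = 69/899 = 0.0768
OR = 0.1600 / 0.0768 = 2.08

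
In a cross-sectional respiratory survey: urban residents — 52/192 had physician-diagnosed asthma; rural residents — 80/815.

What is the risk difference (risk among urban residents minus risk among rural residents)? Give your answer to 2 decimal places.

RD = 0.17

risk, urban residents = 52/192 = 0.2708
risk, rural residents = 80/815 = 0.0982
risk difference = 0.2708 − 0.0982 = 0.17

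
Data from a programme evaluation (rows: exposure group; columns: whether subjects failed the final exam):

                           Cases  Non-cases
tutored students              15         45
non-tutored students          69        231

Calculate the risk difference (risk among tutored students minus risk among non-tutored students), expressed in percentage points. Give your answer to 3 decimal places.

2.000

risk, tutored students = 15/60 = 0.2500
risk, non-tutored students = 69/300 = 0.2300
risk difference = 0.2500 − 0.2300 = 0.0200 → 2.000 percentage points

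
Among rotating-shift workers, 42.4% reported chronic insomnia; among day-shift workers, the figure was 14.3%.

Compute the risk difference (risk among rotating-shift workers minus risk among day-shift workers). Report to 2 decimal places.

risk difference = 0.4240 − 0.1430 = 0.28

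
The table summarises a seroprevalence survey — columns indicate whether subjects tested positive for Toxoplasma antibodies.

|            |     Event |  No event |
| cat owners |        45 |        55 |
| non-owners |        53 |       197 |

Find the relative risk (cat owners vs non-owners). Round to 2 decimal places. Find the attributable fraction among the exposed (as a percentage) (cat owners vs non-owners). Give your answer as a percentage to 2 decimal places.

risk, cat owners = 45/100 = 0.4500
risk, non-owners = 53/250 = 0.2120
RR = 0.4500 / 0.2120 = 2.12
AR% = (0.4500 − 0.2120) / 0.4500 = 0.5289 → 52.89%

RR = 2.12; AR% = 52.89%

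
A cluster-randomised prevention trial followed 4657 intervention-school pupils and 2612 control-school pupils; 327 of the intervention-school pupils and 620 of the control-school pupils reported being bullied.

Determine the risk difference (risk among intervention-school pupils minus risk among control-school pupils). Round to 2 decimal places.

-0.17

risk, intervention-school pupils = 327/4657 = 0.0702
risk, control-school pupils = 620/2612 = 0.2374
risk difference = 0.0702 − 0.2374 = -0.17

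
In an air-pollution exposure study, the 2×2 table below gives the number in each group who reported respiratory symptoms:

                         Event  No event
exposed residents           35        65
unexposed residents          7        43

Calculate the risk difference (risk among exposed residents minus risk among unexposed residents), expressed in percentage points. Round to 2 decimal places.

RD = 21.00

risk, exposed residents = 35/100 = 0.3500
risk, unexposed residents = 7/50 = 0.1400
risk difference = 0.3500 − 0.1400 = 0.2100 → 21.00 percentage points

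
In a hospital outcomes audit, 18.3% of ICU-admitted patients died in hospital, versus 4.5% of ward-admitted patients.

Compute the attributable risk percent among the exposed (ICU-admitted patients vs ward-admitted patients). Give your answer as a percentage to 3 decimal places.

AR% = (0.18300 − 0.04500) / 0.18300 = 0.7541 → 75.410%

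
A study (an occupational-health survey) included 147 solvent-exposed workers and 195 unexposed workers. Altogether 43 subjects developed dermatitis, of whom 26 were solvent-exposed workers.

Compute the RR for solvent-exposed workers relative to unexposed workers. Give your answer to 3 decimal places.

solvent-exposed workers without the outcome: 147 − 26 = 121
unexposed workers with the outcome: 43 − 26 = 17
unexposed workers without the outcome: 195 − 17 = 178
risk, solvent-exposed workers = 26/147 = 0.1769
risk, unexposed workers = 17/195 = 0.0872
RR = 0.1769 / 0.0872 = 2.029

2.029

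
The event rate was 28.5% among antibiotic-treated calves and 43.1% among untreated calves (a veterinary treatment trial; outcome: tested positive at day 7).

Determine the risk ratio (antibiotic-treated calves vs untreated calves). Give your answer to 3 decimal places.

RR = 0.2850 / 0.4310 = 0.661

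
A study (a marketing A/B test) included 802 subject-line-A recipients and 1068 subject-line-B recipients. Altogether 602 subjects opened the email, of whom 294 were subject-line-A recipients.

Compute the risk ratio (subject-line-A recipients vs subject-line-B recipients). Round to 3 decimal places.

subject-line-A recipients without the outcome: 802 − 294 = 508
subject-line-B recipients with the outcome: 602 − 294 = 308
subject-line-B recipients without the outcome: 1068 − 308 = 760
risk, subject-line-A recipients = 294/802 = 0.3666
risk, subject-line-B recipients = 308/1068 = 0.2884
RR = 0.3666 / 0.2884 = 1.271

1.271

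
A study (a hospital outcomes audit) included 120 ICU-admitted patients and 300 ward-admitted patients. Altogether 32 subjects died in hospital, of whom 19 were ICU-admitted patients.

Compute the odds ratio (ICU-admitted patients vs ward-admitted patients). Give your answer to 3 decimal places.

4.153

ICU-admitted patients without the outcome: 120 − 19 = 101
ward-admitted patients with the outcome: 32 − 19 = 13
ward-admitted patients without the outcome: 300 − 13 = 287
odds, ICU-admitted patients = 19/101 = 0.18812
odds, ward-admitted patients = 13/287 = 0.04530
OR = 0.18812 / 0.04530 = 4.153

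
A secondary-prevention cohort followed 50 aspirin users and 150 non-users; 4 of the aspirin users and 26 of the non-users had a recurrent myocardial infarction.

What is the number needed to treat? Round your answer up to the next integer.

risk, aspirin users = 4/50 = 0.080000
risk, non-users = 26/150 = 0.173333
absolute risk difference = 0.093333
1 / 0.093333 = 10.714 → round up → 11

NNT: 11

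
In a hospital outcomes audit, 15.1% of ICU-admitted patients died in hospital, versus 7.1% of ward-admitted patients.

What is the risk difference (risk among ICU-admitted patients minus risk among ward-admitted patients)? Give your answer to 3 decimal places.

risk difference = 0.1510 − 0.0710 = 0.080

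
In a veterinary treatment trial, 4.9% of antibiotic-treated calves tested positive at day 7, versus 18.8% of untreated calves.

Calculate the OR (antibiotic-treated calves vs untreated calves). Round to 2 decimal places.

odds, antibiotic-treated calves = 0.04900/0.95100 = 0.05152
odds, untreated calves = 0.18800/0.81200 = 0.23153
OR = 0.05152 / 0.23153 = 0.22

OR ≈ 0.22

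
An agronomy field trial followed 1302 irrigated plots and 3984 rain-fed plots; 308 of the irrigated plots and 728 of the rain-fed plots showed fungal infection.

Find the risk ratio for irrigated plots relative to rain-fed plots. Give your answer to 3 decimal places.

1.295

risk, irrigated plots = 308/1302 = 0.2366
risk, rain-fed plots = 728/3984 = 0.1827
RR = 0.2366 / 0.1827 = 1.295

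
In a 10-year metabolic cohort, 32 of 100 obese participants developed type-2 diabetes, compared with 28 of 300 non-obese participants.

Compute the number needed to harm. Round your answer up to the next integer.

NNH: 5

risk, obese participants = 32/100 = 0.320000
risk, non-obese participants = 28/300 = 0.093333
absolute risk difference = 0.226667
1 / 0.226667 = 4.412 → round up → 5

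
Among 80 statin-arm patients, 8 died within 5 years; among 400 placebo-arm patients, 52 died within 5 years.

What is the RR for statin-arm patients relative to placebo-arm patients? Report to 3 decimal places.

risk, statin-arm patients = 8/80 = 0.1000
risk, placebo-arm patients = 52/400 = 0.1300
RR = 0.1000 / 0.1300 = 0.769

RR ≈ 0.769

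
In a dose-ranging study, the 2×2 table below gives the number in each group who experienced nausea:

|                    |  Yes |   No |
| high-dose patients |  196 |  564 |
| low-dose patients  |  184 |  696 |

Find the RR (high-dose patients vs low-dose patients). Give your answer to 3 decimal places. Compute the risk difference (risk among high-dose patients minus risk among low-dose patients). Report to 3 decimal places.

RR = 1.233; RD = 0.049

risk, high-dose patients = 196/760 = 0.2579
risk, low-dose patients = 184/880 = 0.2091
RR = 0.2579 / 0.2091 = 1.233
risk difference = 0.2579 − 0.2091 = 0.049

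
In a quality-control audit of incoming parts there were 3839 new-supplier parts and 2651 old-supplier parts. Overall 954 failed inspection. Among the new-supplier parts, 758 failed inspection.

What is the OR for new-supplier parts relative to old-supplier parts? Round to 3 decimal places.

3.082

new-supplier parts without the outcome: 3839 − 758 = 3081
old-supplier parts with the outcome: 954 − 758 = 196
old-supplier parts without the outcome: 2651 − 196 = 2455
OR = (758 × 2455) / (3081 × 196) = 1860890/603876 ≈ 3.082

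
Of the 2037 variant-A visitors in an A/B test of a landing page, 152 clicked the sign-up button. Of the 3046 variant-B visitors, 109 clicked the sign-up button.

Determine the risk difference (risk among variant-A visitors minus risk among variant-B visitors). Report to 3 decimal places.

risk, variant-A visitors = 152/2037 = 0.07462
risk, variant-B visitors = 109/3046 = 0.03578
risk difference = 0.07462 − 0.03578 = 0.039

RD ≈ 0.039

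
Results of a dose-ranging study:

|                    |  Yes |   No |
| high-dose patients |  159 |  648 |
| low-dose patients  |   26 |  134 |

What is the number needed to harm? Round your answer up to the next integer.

29

risk, high-dose patients = 159/807 = 0.197026
risk, low-dose patients = 26/160 = 0.162500
absolute risk difference = 0.034526
1 / 0.034526 = 28.964 → round up → 29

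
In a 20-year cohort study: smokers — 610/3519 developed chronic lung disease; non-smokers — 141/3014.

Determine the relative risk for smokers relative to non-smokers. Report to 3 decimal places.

3.705

risk, smokers = 610/3519 = 0.17334
risk, non-smokers = 141/3014 = 0.04678
RR = 0.17334 / 0.04678 = 3.705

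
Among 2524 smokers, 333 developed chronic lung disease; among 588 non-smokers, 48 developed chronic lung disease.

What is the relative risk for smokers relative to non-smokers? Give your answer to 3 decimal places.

1.616

risk, smokers = 333/2524 = 0.1319
risk, non-smokers = 48/588 = 0.0816
RR = 0.1319 / 0.0816 = 1.616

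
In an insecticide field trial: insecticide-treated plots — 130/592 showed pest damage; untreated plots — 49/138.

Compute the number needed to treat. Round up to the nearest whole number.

risk, insecticide-treated plots = 130/592 = 0.219595
risk, untreated plots = 49/138 = 0.355072
absolute risk difference = 0.135478
1 / 0.135478 = 7.381 → round up → 8

NNT: 8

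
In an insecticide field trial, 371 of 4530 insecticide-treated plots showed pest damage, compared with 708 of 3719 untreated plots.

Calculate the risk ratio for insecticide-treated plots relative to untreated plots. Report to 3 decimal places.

risk, insecticide-treated plots = 371/4530 = 0.0819
risk, untreated plots = 708/3719 = 0.1904
RR = 0.0819 / 0.1904 = 0.430

RR ≈ 0.430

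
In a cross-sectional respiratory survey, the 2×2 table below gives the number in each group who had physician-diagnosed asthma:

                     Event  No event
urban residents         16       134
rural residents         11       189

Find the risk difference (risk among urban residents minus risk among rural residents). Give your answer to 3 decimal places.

risk, urban residents = 16/150 = 0.1067
risk, rural residents = 11/200 = 0.0550
risk difference = 0.1067 − 0.0550 = 0.052

0.052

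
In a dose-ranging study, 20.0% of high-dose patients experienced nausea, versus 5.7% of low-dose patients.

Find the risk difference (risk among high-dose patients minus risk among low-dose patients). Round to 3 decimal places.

risk difference = 0.2000 − 0.0570 = 0.143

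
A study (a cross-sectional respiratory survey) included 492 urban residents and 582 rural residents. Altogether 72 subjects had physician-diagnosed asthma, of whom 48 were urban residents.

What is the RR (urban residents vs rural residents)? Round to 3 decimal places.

RR: 2.366

urban residents without the outcome: 492 − 48 = 444
rural residents with the outcome: 72 − 48 = 24
rural residents without the outcome: 582 − 24 = 558
risk, urban residents = 48/492 = 0.09756
risk, rural residents = 24/582 = 0.04124
RR = 0.09756 / 0.04124 = 2.366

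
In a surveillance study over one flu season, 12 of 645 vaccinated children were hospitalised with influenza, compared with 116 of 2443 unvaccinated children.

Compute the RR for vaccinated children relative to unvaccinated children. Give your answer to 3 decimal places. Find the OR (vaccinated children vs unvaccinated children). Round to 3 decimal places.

risk, vaccinated children = 12/645 = 0.01860
risk, unvaccinated children = 116/2443 = 0.04748
RR = 0.01860 / 0.04748 = 0.392
OR = (12 × 2327) / (633 × 116) = 27924/73428 ≈ 0.380

RR = 0.392; OR = 0.380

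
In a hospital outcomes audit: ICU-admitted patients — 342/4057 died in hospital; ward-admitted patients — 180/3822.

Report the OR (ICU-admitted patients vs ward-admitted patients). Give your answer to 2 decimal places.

OR = (342 × 3642) / (3715 × 180) = 1245564/668700 ≈ 1.86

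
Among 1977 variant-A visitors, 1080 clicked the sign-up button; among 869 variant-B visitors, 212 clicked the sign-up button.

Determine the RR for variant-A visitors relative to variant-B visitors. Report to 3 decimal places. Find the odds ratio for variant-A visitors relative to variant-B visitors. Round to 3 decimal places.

RR = 2.239; OR = 3.731

risk, variant-A visitors = 1080/1977 = 0.5463
risk, variant-B visitors = 212/869 = 0.2440
RR = 0.5463 / 0.2440 = 2.239
OR = (1080 × 657) / (897 × 212) = 709560/190164 ≈ 3.731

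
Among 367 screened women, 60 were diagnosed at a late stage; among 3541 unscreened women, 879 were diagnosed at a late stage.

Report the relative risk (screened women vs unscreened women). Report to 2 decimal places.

0.66

risk, screened women = 60/367 = 0.1635
risk, unscreened women = 879/3541 = 0.2482
RR = 0.1635 / 0.2482 = 0.66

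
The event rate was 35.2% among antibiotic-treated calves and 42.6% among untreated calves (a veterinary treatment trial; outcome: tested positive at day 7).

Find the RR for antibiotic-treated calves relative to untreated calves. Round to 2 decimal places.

RR = 0.3520 / 0.4260 = 0.83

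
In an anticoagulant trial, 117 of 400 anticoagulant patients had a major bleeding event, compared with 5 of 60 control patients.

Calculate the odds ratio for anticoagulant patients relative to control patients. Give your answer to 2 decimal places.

OR = (117 × 55) / (283 × 5) = 6435/1415 ≈ 4.55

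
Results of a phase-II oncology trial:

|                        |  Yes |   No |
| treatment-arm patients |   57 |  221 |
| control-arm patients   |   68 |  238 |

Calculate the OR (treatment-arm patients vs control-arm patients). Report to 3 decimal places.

OR = (57 × 238) / (221 × 68) = 13566/15028 ≈ 0.903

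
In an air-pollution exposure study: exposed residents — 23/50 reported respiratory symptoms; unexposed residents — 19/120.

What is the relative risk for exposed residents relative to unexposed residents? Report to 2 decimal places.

risk, exposed residents = 23/50 = 0.4600
risk, unexposed residents = 19/120 = 0.1583
RR = 0.4600 / 0.1583 = 2.91

2.91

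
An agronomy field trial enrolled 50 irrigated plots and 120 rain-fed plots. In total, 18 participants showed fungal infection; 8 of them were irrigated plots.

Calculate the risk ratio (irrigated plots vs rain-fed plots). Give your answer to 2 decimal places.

irrigated plots without the outcome: 50 − 8 = 42
rain-fed plots with the outcome: 18 − 8 = 10
rain-fed plots without the outcome: 120 − 10 = 110
risk, irrigated plots = 8/50 = 0.1600
risk, rain-fed plots = 10/120 = 0.0833
RR = 0.1600 / 0.0833 = 1.92

RR: 1.92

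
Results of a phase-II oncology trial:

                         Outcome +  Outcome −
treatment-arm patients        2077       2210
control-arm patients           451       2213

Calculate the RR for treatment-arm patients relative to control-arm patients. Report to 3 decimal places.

RR ≈ 2.862

risk, treatment-arm patients = 2077/4287 = 0.4845
risk, control-arm patients = 451/2664 = 0.1693
RR = 0.4845 / 0.1693 = 2.862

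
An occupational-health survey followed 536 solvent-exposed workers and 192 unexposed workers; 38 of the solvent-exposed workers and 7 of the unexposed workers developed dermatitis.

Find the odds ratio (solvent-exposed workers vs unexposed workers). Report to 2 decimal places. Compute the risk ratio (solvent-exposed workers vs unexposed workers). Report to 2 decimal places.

OR = 2.02; RR = 1.94

OR = (38 × 185) / (498 × 7) = 7030/3486 ≈ 2.02
risk, solvent-exposed workers = 38/536 = 0.07090
risk, unexposed workers = 7/192 = 0.03646
RR = 0.07090 / 0.03646 = 1.94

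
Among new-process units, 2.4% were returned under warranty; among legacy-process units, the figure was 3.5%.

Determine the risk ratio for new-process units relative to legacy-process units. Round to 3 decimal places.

RR = 0.02400 / 0.03500 = 0.686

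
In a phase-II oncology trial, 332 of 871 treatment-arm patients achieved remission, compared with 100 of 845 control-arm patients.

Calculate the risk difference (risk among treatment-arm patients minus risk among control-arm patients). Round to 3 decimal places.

risk, treatment-arm patients = 332/871 = 0.3812
risk, control-arm patients = 100/845 = 0.1183
risk difference = 0.3812 − 0.1183 = 0.263

RD: 0.263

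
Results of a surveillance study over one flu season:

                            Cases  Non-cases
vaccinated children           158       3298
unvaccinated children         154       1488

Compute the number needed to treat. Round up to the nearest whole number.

NNT: 21

risk, vaccinated children = 158/3456 = 0.045718
risk, unvaccinated children = 154/1642 = 0.093788
absolute risk difference = 0.048070
1 / 0.048070 = 20.803 → round up → 21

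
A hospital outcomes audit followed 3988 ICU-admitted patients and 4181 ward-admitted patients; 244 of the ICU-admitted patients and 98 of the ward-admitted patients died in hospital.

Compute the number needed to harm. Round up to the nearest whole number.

27

risk, ICU-admitted patients = 244/3988 = 0.061184
risk, ward-admitted patients = 98/4181 = 0.023439
absolute risk difference = 0.037744
1 / 0.037744 = 26.494 → round up → 27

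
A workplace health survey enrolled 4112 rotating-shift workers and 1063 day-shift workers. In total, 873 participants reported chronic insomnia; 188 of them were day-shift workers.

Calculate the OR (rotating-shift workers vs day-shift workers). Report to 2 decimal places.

0.93

rotating-shift workers with the outcome: 873 − 188 = 685
rotating-shift workers without the outcome: 4112 − 685 = 3427
day-shift workers without the outcome: 1063 − 188 = 875
odds, rotating-shift workers = 685/3427 = 0.1999
odds, day-shift workers = 188/875 = 0.2149
OR = 0.1999 / 0.2149 = 0.93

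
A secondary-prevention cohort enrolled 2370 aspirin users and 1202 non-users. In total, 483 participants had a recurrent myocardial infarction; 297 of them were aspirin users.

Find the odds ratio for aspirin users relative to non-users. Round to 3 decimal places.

OR: 0.783

aspirin users without the outcome: 2370 − 297 = 2073
non-users with the outcome: 483 − 297 = 186
non-users without the outcome: 1202 − 186 = 1016
OR = (297 × 1016) / (2073 × 186) = 301752/385578 ≈ 0.783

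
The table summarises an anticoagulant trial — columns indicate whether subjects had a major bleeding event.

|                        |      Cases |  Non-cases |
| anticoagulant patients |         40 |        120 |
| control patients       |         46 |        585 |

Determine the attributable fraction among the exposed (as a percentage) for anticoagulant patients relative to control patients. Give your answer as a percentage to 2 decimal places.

risk, anticoagulant patients = 40/160 = 0.2500
risk, control patients = 46/631 = 0.0729
AR% = (0.2500 − 0.0729) / 0.2500 = 0.7084 → 70.84%

70.84%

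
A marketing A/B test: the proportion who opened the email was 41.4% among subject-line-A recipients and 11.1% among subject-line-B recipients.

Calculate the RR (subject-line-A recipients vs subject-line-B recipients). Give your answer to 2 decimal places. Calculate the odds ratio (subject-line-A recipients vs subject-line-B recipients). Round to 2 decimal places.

RR = 0.4140 / 0.1110 = 3.73
odds, subject-line-A recipients = 0.4140/0.5860 = 0.7065
odds, subject-line-B recipients = 0.1110/0.8890 = 0.1249
OR = 0.7065 / 0.1249 = 5.66

RR = 3.73; OR = 5.66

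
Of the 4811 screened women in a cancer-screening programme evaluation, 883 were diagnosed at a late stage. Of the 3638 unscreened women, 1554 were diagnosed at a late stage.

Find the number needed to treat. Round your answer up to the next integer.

5

risk, screened women = 883/4811 = 0.183538
risk, unscreened women = 1554/3638 = 0.427158
absolute risk difference = 0.243620
1 / 0.243620 = 4.105 → round up → 5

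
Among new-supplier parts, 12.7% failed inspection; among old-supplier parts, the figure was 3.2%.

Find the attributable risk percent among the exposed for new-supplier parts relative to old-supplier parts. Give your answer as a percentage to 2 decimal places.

AR% = (0.12700 − 0.03200) / 0.12700 = 0.7480 → 74.80%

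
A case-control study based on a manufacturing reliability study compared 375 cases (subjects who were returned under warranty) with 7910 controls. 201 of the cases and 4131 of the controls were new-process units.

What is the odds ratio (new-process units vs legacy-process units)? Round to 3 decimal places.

OR = (201 × 3779) / (4131 × 174) = 759579/718794 ≈ 1.057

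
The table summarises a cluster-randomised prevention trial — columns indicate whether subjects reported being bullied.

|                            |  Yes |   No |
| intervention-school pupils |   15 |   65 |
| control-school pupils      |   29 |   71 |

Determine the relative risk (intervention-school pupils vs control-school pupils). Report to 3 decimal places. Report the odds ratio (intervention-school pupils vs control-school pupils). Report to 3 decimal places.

RR = 0.647; OR = 0.565

risk, intervention-school pupils = 15/80 = 0.1875
risk, control-school pupils = 29/100 = 0.2900
RR = 0.1875 / 0.2900 = 0.647
odds, intervention-school pupils = 15/65 = 0.2308
odds, control-school pupils = 29/71 = 0.4085
OR = 0.2308 / 0.4085 = 0.565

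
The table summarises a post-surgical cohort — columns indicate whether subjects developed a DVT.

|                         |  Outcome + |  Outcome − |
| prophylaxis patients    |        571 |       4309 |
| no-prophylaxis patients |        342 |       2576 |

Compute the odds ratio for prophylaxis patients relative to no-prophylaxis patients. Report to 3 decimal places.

OR = (571 × 2576) / (4309 × 342) = 1470896/1473678 ≈ 0.998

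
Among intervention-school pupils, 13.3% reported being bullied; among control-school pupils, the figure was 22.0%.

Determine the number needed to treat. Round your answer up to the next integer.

12

absolute risk difference = 0.087000
1 / 0.087000 = 11.494 → round up → 12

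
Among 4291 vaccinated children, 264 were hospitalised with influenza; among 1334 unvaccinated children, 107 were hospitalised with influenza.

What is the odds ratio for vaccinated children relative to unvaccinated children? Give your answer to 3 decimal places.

OR = (264 × 1227) / (4027 × 107) = 323928/430889 ≈ 0.752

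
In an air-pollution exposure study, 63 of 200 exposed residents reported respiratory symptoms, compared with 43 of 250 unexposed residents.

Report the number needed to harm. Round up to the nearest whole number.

NNH: 7

risk, exposed residents = 63/200 = 0.315000
risk, unexposed residents = 43/250 = 0.172000
absolute risk difference = 0.143000
1 / 0.143000 = 6.993 → round up → 7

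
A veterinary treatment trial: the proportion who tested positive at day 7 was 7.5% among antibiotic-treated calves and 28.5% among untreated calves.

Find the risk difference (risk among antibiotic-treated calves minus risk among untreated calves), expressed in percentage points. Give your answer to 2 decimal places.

risk difference = 0.0750 − 0.2850 = -0.2100 → -21.00 percentage points

RD = -21.00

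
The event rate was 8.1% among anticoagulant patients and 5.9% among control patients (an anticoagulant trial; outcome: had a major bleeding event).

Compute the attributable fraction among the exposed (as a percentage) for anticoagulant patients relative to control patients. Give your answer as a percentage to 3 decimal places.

AR% = (0.0810 − 0.0590) / 0.0810 = 0.2716 → 27.160%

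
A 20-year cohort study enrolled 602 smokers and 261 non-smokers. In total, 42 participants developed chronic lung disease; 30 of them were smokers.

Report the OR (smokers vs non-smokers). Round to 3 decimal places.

smokers without the outcome: 602 − 30 = 572
non-smokers with the outcome: 42 − 30 = 12
non-smokers without the outcome: 261 − 12 = 249
odds, smokers = 30/572 = 0.05245
odds, non-smokers = 12/249 = 0.04819
OR = 0.05245 / 0.04819 = 1.088

1.088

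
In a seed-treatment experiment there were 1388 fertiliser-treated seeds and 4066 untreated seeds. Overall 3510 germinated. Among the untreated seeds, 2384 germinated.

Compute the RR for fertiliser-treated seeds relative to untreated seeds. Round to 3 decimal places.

RR: 1.384

fertiliser-treated seeds with the outcome: 3510 − 2384 = 1126
fertiliser-treated seeds without the outcome: 1388 − 1126 = 262
untreated seeds without the outcome: 4066 − 2384 = 1682
risk, fertiliser-treated seeds = 1126/1388 = 0.8112
risk, untreated seeds = 2384/4066 = 0.5863
RR = 0.8112 / 0.5863 = 1.384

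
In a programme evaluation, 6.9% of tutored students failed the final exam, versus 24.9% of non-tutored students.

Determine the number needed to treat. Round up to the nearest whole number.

absolute risk difference = 0.180000
1 / 0.180000 = 5.556 → round up → 6

6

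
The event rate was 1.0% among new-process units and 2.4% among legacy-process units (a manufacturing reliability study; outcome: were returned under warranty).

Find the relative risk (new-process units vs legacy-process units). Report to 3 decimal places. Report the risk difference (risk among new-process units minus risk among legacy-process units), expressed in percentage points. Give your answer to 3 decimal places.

RR = 0.01000 / 0.02400 = 0.417
risk difference = 0.01000 − 0.02400 = -0.01400 → -1.400 percentage points

RR = 0.417; RD = -1.400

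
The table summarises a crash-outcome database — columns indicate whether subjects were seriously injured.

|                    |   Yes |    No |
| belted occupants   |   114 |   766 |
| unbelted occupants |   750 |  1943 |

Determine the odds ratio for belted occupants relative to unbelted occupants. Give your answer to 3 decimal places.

OR = (114 × 1943) / (766 × 750) = 221502/574500 ≈ 0.386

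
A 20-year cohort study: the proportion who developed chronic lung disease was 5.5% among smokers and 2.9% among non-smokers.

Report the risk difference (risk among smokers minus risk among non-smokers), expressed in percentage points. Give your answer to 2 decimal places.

risk difference = 0.05500 − 0.02900 = 0.02600 → 2.60 percentage points

RD = 2.60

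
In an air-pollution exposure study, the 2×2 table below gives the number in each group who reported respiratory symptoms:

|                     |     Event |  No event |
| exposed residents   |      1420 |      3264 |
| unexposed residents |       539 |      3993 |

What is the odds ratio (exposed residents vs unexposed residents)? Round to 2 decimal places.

OR: 3.22

odds, exposed residents = 1420/3264 = 0.4350
odds, unexposed residents = 539/3993 = 0.1350
OR = 0.4350 / 0.1350 = 3.22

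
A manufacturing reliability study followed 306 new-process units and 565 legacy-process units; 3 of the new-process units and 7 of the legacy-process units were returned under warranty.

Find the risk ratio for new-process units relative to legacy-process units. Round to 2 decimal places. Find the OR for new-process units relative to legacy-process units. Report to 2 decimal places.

risk, new-process units = 3/306 = 0.00980
risk, legacy-process units = 7/565 = 0.01239
RR = 0.00980 / 0.01239 = 0.79
odds, new-process units = 3/303 = 0.00990
odds, legacy-process units = 7/558 = 0.01254
OR = 0.00990 / 0.01254 = 0.79

RR = 0.79; OR = 0.79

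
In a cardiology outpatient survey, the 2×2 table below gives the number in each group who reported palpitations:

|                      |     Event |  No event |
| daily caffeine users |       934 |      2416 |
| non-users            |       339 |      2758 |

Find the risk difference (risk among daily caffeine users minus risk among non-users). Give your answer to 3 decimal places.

0.169

risk, daily caffeine users = 934/3350 = 0.2788
risk, non-users = 339/3097 = 0.1095
risk difference = 0.2788 − 0.1095 = 0.169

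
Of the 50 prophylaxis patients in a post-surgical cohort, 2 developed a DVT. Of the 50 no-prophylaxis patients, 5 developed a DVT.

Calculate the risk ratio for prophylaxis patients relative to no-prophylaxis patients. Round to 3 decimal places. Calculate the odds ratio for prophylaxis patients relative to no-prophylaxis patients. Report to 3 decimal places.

risk, prophylaxis patients = 2/50 = 0.04000
risk, no-prophylaxis patients = 5/50 = 0.10000
RR = 0.04000 / 0.10000 = 0.400
odds, prophylaxis patients = 2/48 = 0.04167
odds, no-prophylaxis patients = 5/45 = 0.11111
OR = 0.04167 / 0.11111 = 0.375

RR = 0.400; OR = 0.375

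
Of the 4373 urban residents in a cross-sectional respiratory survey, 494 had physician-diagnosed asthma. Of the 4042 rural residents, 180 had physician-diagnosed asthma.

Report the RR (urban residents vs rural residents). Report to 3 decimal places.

risk, urban residents = 494/4373 = 0.11297
risk, rural residents = 180/4042 = 0.04453
RR = 0.11297 / 0.04453 = 2.537

2.537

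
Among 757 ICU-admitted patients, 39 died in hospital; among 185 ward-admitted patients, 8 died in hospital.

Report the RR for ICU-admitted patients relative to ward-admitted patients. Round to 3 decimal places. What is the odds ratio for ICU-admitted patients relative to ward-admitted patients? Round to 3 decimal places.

risk, ICU-admitted patients = 39/757 = 0.05152
risk, ward-admitted patients = 8/185 = 0.04324
RR = 0.05152 / 0.04324 = 1.191
odds, ICU-admitted patients = 39/718 = 0.05432
odds, ward-admitted patients = 8/177 = 0.04520
OR = 0.05432 / 0.04520 = 1.202

RR = 1.191; OR = 1.202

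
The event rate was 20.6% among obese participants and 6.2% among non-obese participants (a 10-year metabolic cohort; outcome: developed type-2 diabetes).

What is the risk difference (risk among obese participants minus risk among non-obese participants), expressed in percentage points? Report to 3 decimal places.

risk difference = 0.2060 − 0.0620 = 0.1440 → 14.400 percentage points

14.400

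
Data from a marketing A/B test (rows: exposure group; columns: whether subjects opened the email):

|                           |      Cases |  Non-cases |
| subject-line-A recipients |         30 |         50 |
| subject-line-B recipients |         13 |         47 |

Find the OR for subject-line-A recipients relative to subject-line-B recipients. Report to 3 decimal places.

OR = (30 × 47) / (50 × 13) = 1410/650 ≈ 2.169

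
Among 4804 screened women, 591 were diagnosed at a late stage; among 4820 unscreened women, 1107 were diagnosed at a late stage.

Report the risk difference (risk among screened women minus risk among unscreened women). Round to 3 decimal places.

risk, screened women = 591/4804 = 0.1230
risk, unscreened women = 1107/4820 = 0.2297
risk difference = 0.1230 − 0.2297 = -0.107

-0.107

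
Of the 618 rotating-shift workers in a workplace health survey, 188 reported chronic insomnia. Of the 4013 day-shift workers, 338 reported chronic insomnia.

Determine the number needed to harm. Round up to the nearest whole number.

risk, rotating-shift workers = 188/618 = 0.304207
risk, day-shift workers = 338/4013 = 0.084226
absolute risk difference = 0.219981
1 / 0.219981 = 4.546 → round up → 5

NNH = 5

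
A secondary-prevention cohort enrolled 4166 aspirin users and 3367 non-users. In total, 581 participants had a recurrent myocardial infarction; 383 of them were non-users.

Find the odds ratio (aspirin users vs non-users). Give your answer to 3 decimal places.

aspirin users with the outcome: 581 − 383 = 198
aspirin users without the outcome: 4166 − 198 = 3968
non-users without the outcome: 3367 − 383 = 2984
OR = (198 × 2984) / (3968 × 383) = 590832/1519744 ≈ 0.389

OR: 0.389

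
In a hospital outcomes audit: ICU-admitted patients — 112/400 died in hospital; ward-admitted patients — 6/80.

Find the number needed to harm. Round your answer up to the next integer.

risk, ICU-admitted patients = 112/400 = 0.280000
risk, ward-admitted patients = 6/80 = 0.075000
absolute risk difference = 0.205000
1 / 0.205000 = 4.878 → round up → 5

5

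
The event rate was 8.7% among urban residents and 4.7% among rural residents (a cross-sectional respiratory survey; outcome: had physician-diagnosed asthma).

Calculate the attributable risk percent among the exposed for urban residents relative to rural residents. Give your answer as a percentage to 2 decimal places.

AR% = (0.08700 − 0.04700) / 0.08700 = 0.4598 → 45.98%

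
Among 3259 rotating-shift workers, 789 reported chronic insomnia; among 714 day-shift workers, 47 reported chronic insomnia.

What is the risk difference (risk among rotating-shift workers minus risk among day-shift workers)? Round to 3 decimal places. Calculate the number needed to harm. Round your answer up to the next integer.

RD = 0.176; NNH = 6

risk, rotating-shift workers = 789/3259 = 0.2421
risk, day-shift workers = 47/714 = 0.0658
risk difference = 0.2421 − 0.0658 = 0.176
absolute risk difference = 0.176272
1 / 0.176272 = 5.673 → round up → 6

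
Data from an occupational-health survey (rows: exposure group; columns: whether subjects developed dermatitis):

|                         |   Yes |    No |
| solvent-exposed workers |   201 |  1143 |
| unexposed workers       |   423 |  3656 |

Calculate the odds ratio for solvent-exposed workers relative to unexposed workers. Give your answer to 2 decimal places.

1.52

odds, solvent-exposed workers = 201/1143 = 0.1759
odds, unexposed workers = 423/3656 = 0.1157
OR = 0.1759 / 0.1157 = 1.52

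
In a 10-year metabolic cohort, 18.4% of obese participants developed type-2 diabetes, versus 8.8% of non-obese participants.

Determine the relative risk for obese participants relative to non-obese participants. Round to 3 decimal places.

RR = 0.1840 / 0.0880 = 2.091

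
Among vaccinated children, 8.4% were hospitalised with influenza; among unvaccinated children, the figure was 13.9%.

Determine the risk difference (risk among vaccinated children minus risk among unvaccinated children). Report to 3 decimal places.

risk difference = 0.0840 − 0.1390 = -0.055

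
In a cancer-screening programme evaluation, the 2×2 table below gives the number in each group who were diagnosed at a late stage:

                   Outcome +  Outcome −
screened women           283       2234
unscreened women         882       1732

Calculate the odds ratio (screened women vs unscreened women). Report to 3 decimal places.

OR = (283 × 1732) / (2234 × 882) = 490156/1970388 ≈ 0.249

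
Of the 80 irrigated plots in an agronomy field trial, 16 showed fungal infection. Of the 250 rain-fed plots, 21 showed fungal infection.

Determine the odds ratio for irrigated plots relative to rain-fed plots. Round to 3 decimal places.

OR = (16 × 229) / (64 × 21) = 3664/1344 ≈ 2.726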